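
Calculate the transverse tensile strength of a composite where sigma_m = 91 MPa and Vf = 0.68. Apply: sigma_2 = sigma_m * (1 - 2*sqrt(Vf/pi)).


factor = 1 - 2*sqrt(0.68/pi) = 0.0695
sigma_2 = 91 * 0.0695 = 6.33 MPa

6.33 MPa


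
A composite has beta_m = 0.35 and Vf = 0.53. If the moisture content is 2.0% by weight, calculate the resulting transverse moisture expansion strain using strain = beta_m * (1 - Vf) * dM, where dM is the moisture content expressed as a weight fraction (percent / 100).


dM = 2.0/100 = 0.02
strain = beta_m * (1-Vf) * dM = 0.35 * 0.47 * 0.02 = 0.00329

0.00329


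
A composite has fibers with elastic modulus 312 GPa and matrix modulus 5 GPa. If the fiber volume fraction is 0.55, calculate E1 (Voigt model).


E1 = Ef*Vf + Em*(1-Vf) = 312*0.55 + 5*0.45 = 173.85 GPa

173.85 GPa


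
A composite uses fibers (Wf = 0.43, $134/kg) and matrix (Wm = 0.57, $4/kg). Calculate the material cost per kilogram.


Cost = cost_f*Wf + cost_m*Wm = 134*0.43 + 4*0.57 = $59.9/kg

$59.9/kg


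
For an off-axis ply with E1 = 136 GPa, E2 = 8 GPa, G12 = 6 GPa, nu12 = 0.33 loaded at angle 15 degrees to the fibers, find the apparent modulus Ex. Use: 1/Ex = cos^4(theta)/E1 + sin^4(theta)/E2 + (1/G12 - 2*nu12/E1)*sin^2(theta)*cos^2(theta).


cos^4(15) = 0.870513, sin^4(15) = 0.004487, sin^2(15)*cos^2(15) = 0.0625
1/G12 - 2*nu12/E1 = 1/6 - 2*0.33/136 = 0.161814 GPa^-1
1/Ex = 0.870513/136 + 0.004487/8 + 0.161814*0.0625 = 0.0170751 GPa^-1
Ex = 58.56 GPa

58.56 GPa


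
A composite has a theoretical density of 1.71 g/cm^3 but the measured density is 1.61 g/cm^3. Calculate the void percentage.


Void% = (rho_theo - rho_actual)/rho_theo * 100 = (1.71 - 1.61)/1.71 * 100 = 5.85%

5.85%


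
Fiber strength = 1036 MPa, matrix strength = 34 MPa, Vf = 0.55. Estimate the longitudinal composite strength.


sigma_1 = sigma_f*Vf + sigma_m*(1-Vf) = 1036*0.55 + 34*0.45 = 585.1 MPa

585.1 MPa


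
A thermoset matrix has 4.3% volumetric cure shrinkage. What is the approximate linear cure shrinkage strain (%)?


Linear shrinkage ≈ vol_shrink/3 = 4.3/3 = 1.433%

1.433%


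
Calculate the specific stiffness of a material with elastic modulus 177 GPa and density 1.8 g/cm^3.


Specific stiffness = E/rho = 177/1.8 = 98.3 GPa/(g/cm^3)

98.3 GPa/(g/cm^3)


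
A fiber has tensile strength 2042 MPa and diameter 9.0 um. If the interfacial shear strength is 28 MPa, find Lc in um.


Lc = sigma_f * d / (2 * tau_i) = 2042 * 9.0 / (2 * 28) = 328.2 um

328.2 um


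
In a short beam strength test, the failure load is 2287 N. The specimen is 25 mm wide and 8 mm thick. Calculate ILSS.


ILSS = 3F/(4bh) = 3*2287/(4*25*8) = 8.58 MPa

8.58 MPa


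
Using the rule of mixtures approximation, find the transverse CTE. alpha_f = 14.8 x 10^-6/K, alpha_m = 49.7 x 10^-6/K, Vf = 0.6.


alpha_2 = alpha_f*Vf + alpha_m*(1-Vf) = 14.8*0.6 + 49.7*0.4 = 28.8 x 10^-6/K

28.8 x 10^-6/K


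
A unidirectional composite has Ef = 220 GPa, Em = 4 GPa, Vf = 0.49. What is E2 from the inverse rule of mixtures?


1/E2 = Vf/Ef + (1-Vf)/Em = 0.49/220 + 0.51/4
E2 = 7.71 GPa

7.71 GPa


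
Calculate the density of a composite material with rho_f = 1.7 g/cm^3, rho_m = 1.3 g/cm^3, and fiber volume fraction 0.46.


rho_c = rho_f*Vf + rho_m*(1-Vf) = 1.7*0.46 + 1.3*0.54 = 1.484 g/cm^3

1.484 g/cm^3


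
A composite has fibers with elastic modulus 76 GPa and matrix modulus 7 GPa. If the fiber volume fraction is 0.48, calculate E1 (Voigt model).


E1 = Ef*Vf + Em*(1-Vf) = 76*0.48 + 7*0.52 = 40.12 GPa

40.12 GPa


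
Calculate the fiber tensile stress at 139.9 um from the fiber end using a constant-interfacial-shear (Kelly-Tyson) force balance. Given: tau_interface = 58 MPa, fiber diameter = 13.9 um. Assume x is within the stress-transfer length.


Force balance: sigma_f * (pi*d^2/4) = tau * (pi*d) * x  ->  sigma_f = 4 * tau * x / d
sigma_f = 4 * 58 * 139.9 / 13.9 = 2335.0 MPa

2335.0 MPa


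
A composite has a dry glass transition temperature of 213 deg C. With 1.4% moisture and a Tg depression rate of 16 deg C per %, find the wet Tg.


Tg_wet = Tg_dry - k*moisture = 213 - 16*1.4 = 190.6 deg C

190.6 deg C


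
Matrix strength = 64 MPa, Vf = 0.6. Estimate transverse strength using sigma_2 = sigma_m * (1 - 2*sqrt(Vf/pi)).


factor = 1 - 2*sqrt(0.6/pi) = 0.126
sigma_2 = 64 * 0.126 = 8.06 MPa

8.06 MPa


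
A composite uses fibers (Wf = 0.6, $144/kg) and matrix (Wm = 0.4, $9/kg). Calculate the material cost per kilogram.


Cost = cost_f*Wf + cost_m*Wm = 144*0.6 + 9*0.4 = $90.0/kg

$90.0/kg


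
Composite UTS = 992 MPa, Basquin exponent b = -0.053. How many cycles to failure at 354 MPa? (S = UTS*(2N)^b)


N = 0.5 * (S/UTS)^(1/b) = 0.5 * (354/992)^(1/-0.053) = 1.3884e+08 cycles

1.3884e+08 cycles


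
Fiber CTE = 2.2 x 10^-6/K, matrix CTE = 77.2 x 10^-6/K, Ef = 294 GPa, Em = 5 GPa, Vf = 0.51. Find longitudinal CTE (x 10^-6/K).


E1 = Ef*Vf + Em*(1-Vf) = 152.39
alpha_1 = (alpha_f*Ef*Vf + alpha_m*Em*(1-Vf))/E1 = 3.41 x 10^-6/K

3.41 x 10^-6/K


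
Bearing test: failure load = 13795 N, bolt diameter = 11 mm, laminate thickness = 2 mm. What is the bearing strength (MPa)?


sigma_br = F/(d*h) = 13795/(11*2) = 627.0 MPa

627.0 MPa


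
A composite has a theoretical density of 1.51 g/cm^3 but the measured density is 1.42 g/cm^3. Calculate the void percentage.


Void% = (rho_theo - rho_actual)/rho_theo * 100 = (1.51 - 1.42)/1.51 * 100 = 5.96%

5.96%


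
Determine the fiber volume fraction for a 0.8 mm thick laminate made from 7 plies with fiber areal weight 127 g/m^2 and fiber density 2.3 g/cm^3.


Vf = n * FAW / (rho_f * h * 1000) = 7 * 127 / (2.3 * 0.8 * 1000) = 0.4832

0.4832


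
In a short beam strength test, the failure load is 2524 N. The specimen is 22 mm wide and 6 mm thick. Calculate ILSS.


ILSS = 3F/(4bh) = 3*2524/(4*22*6) = 14.34 MPa

14.34 MPa


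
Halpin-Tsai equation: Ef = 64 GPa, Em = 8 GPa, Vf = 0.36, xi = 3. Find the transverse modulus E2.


eta = (Ef/Em - 1)/(Ef/Em + xi) = (8.0 - 1)/(8.0 + 3) = 0.6364
E2 = Em*(1+xi*eta*Vf)/(1-eta*Vf) = 17.51 GPa

17.51 GPa


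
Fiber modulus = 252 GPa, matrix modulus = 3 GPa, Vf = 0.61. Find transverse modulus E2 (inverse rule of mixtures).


1/E2 = Vf/Ef + (1-Vf)/Em = 0.61/252 + 0.39/3
E2 = 7.55 GPa

7.55 GPa


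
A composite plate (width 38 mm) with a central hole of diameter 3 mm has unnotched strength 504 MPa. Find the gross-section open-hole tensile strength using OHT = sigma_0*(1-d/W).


OHT = sigma_0*(1-d/W) = 504*(1-3/38) = 464.2 MPa

464.2 MPa


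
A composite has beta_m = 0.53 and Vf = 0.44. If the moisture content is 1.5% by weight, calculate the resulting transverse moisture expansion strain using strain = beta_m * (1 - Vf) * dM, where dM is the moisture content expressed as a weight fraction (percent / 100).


dM = 1.5/100 = 0.015
strain = beta_m * (1-Vf) * dM = 0.53 * 0.56 * 0.015 = 0.004452

0.004452


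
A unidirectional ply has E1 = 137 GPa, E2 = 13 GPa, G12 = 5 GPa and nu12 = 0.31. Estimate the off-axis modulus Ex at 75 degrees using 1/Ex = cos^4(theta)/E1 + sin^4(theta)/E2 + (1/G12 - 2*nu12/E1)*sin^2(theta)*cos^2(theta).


cos^4(75) = 0.004487, sin^4(75) = 0.870513, sin^2(75)*cos^2(75) = 0.0625
1/G12 - 2*nu12/E1 = 1/5 - 2*0.31/137 = 0.195474 GPa^-1
1/Ex = 0.004487/137 + 0.870513/13 + 0.195474*0.0625 = 0.0792124 GPa^-1
Ex = 12.62 GPa

12.62 GPa


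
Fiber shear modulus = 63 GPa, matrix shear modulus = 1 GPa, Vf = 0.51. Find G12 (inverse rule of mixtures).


1/G12 = Vf/Gf + (1-Vf)/Gm = 0.51/63 + 0.49/1
G12 = 2.01 GPa

2.01 GPa


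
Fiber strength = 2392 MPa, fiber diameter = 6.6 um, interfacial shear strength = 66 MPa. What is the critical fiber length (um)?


Lc = sigma_f * d / (2 * tau_i) = 2392 * 6.6 / (2 * 66) = 119.6 um

119.6 um


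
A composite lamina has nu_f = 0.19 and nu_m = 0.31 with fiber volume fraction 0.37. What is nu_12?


nu_12 = nu_f*Vf + nu_m*(1-Vf) = 0.19*0.37 + 0.31*0.63 = 0.2656

0.2656


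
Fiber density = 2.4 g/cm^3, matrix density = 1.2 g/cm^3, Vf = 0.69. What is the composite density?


rho_c = rho_f*Vf + rho_m*(1-Vf) = 2.4*0.69 + 1.2*0.31 = 2.028 g/cm^3

2.028 g/cm^3


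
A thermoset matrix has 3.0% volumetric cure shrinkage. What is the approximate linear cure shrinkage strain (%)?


Linear shrinkage ≈ vol_shrink/3 = 3.0/3 = 1.0%

1.0%


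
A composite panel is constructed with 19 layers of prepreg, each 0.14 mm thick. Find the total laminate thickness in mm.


h = n * t_ply = 19 * 0.14 = 2.66 mm

2.66 mm


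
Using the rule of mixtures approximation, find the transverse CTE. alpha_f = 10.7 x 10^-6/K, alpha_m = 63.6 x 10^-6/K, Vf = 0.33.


alpha_2 = alpha_f*Vf + alpha_m*(1-Vf) = 10.7*0.33 + 63.6*0.67 = 46.1 x 10^-6/K

46.1 x 10^-6/K


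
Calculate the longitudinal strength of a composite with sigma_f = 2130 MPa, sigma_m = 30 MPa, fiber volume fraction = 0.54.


sigma_1 = sigma_f*Vf + sigma_m*(1-Vf) = 2130*0.54 + 30*0.46 = 1164.0 MPa

1164.0 MPa


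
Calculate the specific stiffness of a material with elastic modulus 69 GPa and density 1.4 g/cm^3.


Specific stiffness = E/rho = 69/1.4 = 49.3 GPa/(g/cm^3)

49.3 GPa/(g/cm^3)


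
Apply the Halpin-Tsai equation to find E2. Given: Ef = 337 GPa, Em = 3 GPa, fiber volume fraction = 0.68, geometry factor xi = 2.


eta = (Ef/Em - 1)/(Ef/Em + xi) = (112.3333 - 1)/(112.3333 + 2) = 0.9738
E2 = Em*(1+xi*eta*Vf)/(1-eta*Vf) = 20.64 GPa

20.64 GPa


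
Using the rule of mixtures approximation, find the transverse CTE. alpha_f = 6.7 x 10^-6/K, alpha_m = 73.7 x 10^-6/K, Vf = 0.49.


alpha_2 = alpha_f*Vf + alpha_m*(1-Vf) = 6.7*0.49 + 73.7*0.51 = 40.9 x 10^-6/K

40.9 x 10^-6/K


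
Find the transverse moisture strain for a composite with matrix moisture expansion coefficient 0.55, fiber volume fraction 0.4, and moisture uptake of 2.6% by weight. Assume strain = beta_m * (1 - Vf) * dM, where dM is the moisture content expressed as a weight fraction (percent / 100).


dM = 2.6/100 = 0.026
strain = beta_m * (1-Vf) * dM = 0.55 * 0.6 * 0.026 = 0.00858

0.00858


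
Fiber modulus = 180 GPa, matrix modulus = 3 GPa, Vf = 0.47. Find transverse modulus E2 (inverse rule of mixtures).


1/E2 = Vf/Ef + (1-Vf)/Em = 0.47/180 + 0.53/3
E2 = 5.58 GPa

5.58 GPa


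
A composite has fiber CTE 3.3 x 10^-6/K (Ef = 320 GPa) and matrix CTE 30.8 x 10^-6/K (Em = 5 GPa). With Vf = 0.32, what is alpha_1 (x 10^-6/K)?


E1 = Ef*Vf + Em*(1-Vf) = 105.8
alpha_1 = (alpha_f*Ef*Vf + alpha_m*Em*(1-Vf))/E1 = 4.18 x 10^-6/K

4.18 x 10^-6/K


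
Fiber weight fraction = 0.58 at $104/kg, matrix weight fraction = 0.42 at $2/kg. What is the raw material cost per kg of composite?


Cost = cost_f*Wf + cost_m*Wm = 104*0.58 + 2*0.42 = $61.16/kg

$61.16/kg


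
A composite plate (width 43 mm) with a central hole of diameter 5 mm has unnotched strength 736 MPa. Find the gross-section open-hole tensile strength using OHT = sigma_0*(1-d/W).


OHT = sigma_0*(1-d/W) = 736*(1-5/43) = 650.4 MPa

650.4 MPa


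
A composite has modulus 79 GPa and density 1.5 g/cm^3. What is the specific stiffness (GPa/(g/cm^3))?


Specific stiffness = E/rho = 79/1.5 = 52.7 GPa/(g/cm^3)

52.7 GPa/(g/cm^3)


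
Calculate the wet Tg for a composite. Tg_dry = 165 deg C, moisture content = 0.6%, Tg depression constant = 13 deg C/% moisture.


Tg_wet = Tg_dry - k*moisture = 165 - 13*0.6 = 157.2 deg C

157.2 deg C


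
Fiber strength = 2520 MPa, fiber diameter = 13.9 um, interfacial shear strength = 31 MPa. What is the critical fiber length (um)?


Lc = sigma_f * d / (2 * tau_i) = 2520 * 13.9 / (2 * 31) = 565.0 um

565.0 um


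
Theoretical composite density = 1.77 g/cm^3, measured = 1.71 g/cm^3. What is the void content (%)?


Void% = (rho_theo - rho_actual)/rho_theo * 100 = (1.77 - 1.71)/1.77 * 100 = 3.39%

3.39%


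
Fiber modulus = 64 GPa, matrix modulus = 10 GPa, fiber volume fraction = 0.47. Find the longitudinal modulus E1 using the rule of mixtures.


E1 = Ef*Vf + Em*(1-Vf) = 64*0.47 + 10*0.53 = 35.38 GPa

35.38 GPa


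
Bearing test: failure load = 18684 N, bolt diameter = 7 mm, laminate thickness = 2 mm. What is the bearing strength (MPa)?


sigma_br = F/(d*h) = 18684/(7*2) = 1334.6 MPa

1334.6 MPa


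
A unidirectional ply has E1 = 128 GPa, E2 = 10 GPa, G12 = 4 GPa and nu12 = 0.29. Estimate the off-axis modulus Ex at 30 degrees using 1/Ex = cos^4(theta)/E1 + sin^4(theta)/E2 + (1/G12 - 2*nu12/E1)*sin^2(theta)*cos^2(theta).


cos^4(30) = 0.5625, sin^4(30) = 0.0625, sin^2(30)*cos^2(30) = 0.1875
1/G12 - 2*nu12/E1 = 1/4 - 2*0.29/128 = 0.245469 GPa^-1
1/Ex = 0.5625/128 + 0.0625/10 + 0.245469*0.1875 = 0.0566699 GPa^-1
Ex = 17.65 GPa

17.65 GPa


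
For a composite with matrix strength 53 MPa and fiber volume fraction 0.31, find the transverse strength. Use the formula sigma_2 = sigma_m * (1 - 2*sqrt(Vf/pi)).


factor = 1 - 2*sqrt(0.31/pi) = 0.3717
sigma_2 = 53 * 0.3717 = 19.7 MPa

19.7 MPa


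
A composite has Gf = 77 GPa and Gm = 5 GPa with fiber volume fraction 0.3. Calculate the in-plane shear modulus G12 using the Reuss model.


1/G12 = Vf/Gf + (1-Vf)/Gm = 0.3/77 + 0.7/5
G12 = 6.95 GPa

6.95 GPa


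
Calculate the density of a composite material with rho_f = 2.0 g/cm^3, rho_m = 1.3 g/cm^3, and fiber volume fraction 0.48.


rho_c = rho_f*Vf + rho_m*(1-Vf) = 2.0*0.48 + 1.3*0.52 = 1.636 g/cm^3

1.636 g/cm^3


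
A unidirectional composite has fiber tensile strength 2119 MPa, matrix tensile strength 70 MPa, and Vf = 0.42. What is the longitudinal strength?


sigma_1 = sigma_f*Vf + sigma_m*(1-Vf) = 2119*0.42 + 70*0.58 = 930.6 MPa

930.6 MPa


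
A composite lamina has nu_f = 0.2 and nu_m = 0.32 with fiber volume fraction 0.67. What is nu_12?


nu_12 = nu_f*Vf + nu_m*(1-Vf) = 0.2*0.67 + 0.32*0.33 = 0.2396

0.2396


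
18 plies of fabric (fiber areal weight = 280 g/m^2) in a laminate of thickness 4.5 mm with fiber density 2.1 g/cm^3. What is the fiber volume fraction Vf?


Vf = n * FAW / (rho_f * h * 1000) = 18 * 280 / (2.1 * 4.5 * 1000) = 0.5333

0.5333


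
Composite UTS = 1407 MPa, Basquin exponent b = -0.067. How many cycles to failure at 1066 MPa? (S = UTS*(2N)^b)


N = 0.5 * (S/UTS)^(1/b) = 0.5 * (1066/1407)^(1/-0.067) = 31.4795 cycles

31.4795 cycles


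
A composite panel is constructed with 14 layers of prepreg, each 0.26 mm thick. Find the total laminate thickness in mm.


h = n * t_ply = 14 * 0.26 = 3.64 mm

3.64 mm


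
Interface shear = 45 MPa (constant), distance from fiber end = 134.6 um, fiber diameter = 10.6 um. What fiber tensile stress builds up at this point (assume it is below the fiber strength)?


Force balance: sigma_f * (pi*d^2/4) = tau * (pi*d) * x  ->  sigma_f = 4 * tau * x / d
sigma_f = 4 * 45 * 134.6 / 10.6 = 2285.7 MPa

2285.7 MPa


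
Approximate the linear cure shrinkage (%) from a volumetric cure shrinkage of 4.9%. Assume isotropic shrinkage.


Linear shrinkage ≈ vol_shrink/3 = 4.9/3 = 1.633%

1.633%


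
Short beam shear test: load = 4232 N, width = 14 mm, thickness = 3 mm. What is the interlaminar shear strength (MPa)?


ILSS = 3F/(4bh) = 3*4232/(4*14*3) = 75.57 MPa

75.57 MPa


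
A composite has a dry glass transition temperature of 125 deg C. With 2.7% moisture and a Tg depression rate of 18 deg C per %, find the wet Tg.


Tg_wet = Tg_dry - k*moisture = 125 - 18*2.7 = 76.4 deg C

76.4 deg C


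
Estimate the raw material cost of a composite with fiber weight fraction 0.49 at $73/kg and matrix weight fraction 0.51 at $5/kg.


Cost = cost_f*Wf + cost_m*Wm = 73*0.49 + 5*0.51 = $38.32/kg

$38.32/kg


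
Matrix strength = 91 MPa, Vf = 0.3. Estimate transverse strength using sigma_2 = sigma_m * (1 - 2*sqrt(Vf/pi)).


factor = 1 - 2*sqrt(0.3/pi) = 0.382
sigma_2 = 91 * 0.382 = 34.76 MPa

34.76 MPa


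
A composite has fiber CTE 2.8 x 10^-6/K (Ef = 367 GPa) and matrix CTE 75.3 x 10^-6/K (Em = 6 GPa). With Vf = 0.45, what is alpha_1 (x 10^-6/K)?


E1 = Ef*Vf + Em*(1-Vf) = 168.45
alpha_1 = (alpha_f*Ef*Vf + alpha_m*Em*(1-Vf))/E1 = 4.22 x 10^-6/K

4.22 x 10^-6/K


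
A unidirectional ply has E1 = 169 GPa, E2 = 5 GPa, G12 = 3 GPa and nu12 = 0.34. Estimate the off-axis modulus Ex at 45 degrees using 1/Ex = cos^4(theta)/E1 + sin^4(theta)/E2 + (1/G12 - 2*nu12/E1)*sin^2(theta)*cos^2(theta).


cos^4(45) = 0.25, sin^4(45) = 0.25, sin^2(45)*cos^2(45) = 0.25
1/G12 - 2*nu12/E1 = 1/3 - 2*0.34/169 = 0.32931 GPa^-1
1/Ex = 0.25/169 + 0.25/5 + 0.32931*0.25 = 0.1338067 GPa^-1
Ex = 7.47 GPa

7.47 GPa


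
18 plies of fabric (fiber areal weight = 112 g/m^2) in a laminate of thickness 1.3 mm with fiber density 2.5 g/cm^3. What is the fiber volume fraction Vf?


Vf = n * FAW / (rho_f * h * 1000) = 18 * 112 / (2.5 * 1.3 * 1000) = 0.6203

0.6203


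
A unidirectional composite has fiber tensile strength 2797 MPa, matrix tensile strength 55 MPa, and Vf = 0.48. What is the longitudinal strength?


sigma_1 = sigma_f*Vf + sigma_m*(1-Vf) = 2797*0.48 + 55*0.52 = 1371.2 MPa

1371.2 MPa


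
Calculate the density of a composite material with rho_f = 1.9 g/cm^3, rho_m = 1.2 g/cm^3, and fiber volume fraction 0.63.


rho_c = rho_f*Vf + rho_m*(1-Vf) = 1.9*0.63 + 1.2*0.37 = 1.641 g/cm^3

1.641 g/cm^3


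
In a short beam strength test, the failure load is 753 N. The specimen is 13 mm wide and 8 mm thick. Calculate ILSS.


ILSS = 3F/(4bh) = 3*753/(4*13*8) = 5.43 MPa

5.43 MPa


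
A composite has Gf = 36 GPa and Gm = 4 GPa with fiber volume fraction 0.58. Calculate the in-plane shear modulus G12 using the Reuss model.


1/G12 = Vf/Gf + (1-Vf)/Gm = 0.58/36 + 0.42/4
G12 = 8.26 GPa

8.26 GPa


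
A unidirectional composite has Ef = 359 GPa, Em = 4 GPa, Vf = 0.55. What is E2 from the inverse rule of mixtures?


1/E2 = Vf/Ef + (1-Vf)/Em = 0.55/359 + 0.45/4
E2 = 8.77 GPa

8.77 GPa


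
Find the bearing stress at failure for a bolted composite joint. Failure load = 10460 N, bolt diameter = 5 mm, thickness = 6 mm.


sigma_br = F/(d*h) = 10460/(5*6) = 348.7 MPa

348.7 MPa


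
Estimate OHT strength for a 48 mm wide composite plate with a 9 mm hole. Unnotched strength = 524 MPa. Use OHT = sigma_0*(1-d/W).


OHT = sigma_0*(1-d/W) = 524*(1-9/48) = 425.8 MPa

425.8 MPa


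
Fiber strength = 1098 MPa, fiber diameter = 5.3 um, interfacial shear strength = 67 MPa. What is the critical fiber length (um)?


Lc = sigma_f * d / (2 * tau_i) = 1098 * 5.3 / (2 * 67) = 43.4 um

43.4 um


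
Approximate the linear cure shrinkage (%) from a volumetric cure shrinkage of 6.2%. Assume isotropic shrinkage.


Linear shrinkage ≈ vol_shrink/3 = 6.2/3 = 2.067%

2.067%


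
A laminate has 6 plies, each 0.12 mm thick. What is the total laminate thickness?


h = n * t_ply = 6 * 0.12 = 0.72 mm

0.72 mm


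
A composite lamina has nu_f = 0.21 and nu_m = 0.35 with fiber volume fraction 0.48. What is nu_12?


nu_12 = nu_f*Vf + nu_m*(1-Vf) = 0.21*0.48 + 0.35*0.52 = 0.2828

0.2828


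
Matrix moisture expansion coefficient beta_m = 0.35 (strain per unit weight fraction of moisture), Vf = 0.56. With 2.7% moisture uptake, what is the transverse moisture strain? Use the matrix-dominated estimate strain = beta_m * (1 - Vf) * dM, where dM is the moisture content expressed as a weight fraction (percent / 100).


dM = 2.7/100 = 0.027
strain = beta_m * (1-Vf) * dM = 0.35 * 0.44 * 0.027 = 0.004158

0.004158


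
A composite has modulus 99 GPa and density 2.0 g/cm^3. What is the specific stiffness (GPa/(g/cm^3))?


Specific stiffness = E/rho = 99/2.0 = 49.5 GPa/(g/cm^3)

49.5 GPa/(g/cm^3)


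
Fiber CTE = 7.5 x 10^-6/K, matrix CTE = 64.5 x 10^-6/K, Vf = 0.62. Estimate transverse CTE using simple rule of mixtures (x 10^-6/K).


alpha_2 = alpha_f*Vf + alpha_m*(1-Vf) = 7.5*0.62 + 64.5*0.38 = 29.2 x 10^-6/K

29.2 x 10^-6/K


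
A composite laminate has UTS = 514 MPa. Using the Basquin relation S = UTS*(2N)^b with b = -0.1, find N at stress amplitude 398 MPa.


N = 0.5 * (S/UTS)^(1/b) = 0.5 * (398/514)^(1/-0.1) = 6.4531 cycles

6.4531 cycles


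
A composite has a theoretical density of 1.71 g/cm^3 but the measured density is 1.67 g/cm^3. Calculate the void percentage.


Void% = (rho_theo - rho_actual)/rho_theo * 100 = (1.71 - 1.67)/1.71 * 100 = 2.34%

2.34%


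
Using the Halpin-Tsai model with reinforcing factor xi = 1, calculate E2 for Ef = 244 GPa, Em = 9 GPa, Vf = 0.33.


eta = (Ef/Em - 1)/(Ef/Em + xi) = (27.1111 - 1)/(27.1111 + 1) = 0.9289
E2 = Em*(1+xi*eta*Vf)/(1-eta*Vf) = 16.96 GPa

16.96 GPa


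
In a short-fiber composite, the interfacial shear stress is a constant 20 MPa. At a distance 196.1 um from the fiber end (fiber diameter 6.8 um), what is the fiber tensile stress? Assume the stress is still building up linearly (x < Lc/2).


Force balance: sigma_f * (pi*d^2/4) = tau * (pi*d) * x  ->  sigma_f = 4 * tau * x / d
sigma_f = 4 * 20 * 196.1 / 6.8 = 2307.1 MPa

2307.1 MPa


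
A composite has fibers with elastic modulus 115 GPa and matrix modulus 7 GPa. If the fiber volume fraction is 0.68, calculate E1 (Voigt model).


E1 = Ef*Vf + Em*(1-Vf) = 115*0.68 + 7*0.32 = 80.44 GPa

80.44 GPa


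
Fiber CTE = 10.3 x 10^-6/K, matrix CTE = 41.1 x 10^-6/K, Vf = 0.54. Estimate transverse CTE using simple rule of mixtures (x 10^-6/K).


alpha_2 = alpha_f*Vf + alpha_m*(1-Vf) = 10.3*0.54 + 41.1*0.46 = 24.5 x 10^-6/K

24.5 x 10^-6/K


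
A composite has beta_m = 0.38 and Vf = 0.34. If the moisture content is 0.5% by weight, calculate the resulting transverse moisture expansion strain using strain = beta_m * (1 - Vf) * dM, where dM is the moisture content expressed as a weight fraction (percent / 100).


dM = 0.5/100 = 0.005
strain = beta_m * (1-Vf) * dM = 0.38 * 0.66 * 0.005 = 0.001254

0.001254


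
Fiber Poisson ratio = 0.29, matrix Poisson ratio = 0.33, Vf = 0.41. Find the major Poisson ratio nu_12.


nu_12 = nu_f*Vf + nu_m*(1-Vf) = 0.29*0.41 + 0.33*0.59 = 0.3136

0.3136


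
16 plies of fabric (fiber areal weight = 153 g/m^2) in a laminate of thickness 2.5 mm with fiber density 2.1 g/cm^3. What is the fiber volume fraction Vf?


Vf = n * FAW / (rho_f * h * 1000) = 16 * 153 / (2.1 * 2.5 * 1000) = 0.4663

0.4663


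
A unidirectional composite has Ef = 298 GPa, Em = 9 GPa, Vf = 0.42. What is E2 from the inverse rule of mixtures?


1/E2 = Vf/Ef + (1-Vf)/Em = 0.42/298 + 0.58/9
E2 = 15.19 GPa

15.19 GPa


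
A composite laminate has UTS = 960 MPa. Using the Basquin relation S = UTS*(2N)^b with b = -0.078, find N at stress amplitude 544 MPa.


N = 0.5 * (S/UTS)^(1/b) = 0.5 * (544/960)^(1/-0.078) = 726.8350 cycles

726.8350 cycles


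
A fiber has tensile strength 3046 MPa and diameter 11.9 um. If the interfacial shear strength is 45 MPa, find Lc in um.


Lc = sigma_f * d / (2 * tau_i) = 3046 * 11.9 / (2 * 45) = 402.7 um

402.7 um


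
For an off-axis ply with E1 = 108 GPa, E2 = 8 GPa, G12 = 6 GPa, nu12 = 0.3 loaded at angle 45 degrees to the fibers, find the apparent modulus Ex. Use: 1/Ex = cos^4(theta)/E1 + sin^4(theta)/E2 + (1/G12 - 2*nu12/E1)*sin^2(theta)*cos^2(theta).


cos^4(45) = 0.25, sin^4(45) = 0.25, sin^2(45)*cos^2(45) = 0.25
1/G12 - 2*nu12/E1 = 1/6 - 2*0.3/108 = 0.161111 GPa^-1
1/Ex = 0.25/108 + 0.25/8 + 0.161111*0.25 = 0.0738426 GPa^-1
Ex = 13.54 GPa

13.54 GPa


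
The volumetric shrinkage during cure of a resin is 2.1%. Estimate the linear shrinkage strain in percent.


Linear shrinkage ≈ vol_shrink/3 = 2.1/3 = 0.7%

0.7%


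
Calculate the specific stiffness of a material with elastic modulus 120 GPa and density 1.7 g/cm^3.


Specific stiffness = E/rho = 120/1.7 = 70.6 GPa/(g/cm^3)

70.6 GPa/(g/cm^3)


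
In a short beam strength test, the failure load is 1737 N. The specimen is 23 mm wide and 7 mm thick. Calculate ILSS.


ILSS = 3F/(4bh) = 3*1737/(4*23*7) = 8.09 MPa

8.09 MPa


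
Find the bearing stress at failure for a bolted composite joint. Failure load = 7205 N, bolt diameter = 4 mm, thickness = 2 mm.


sigma_br = F/(d*h) = 7205/(4*2) = 900.6 MPa

900.6 MPa


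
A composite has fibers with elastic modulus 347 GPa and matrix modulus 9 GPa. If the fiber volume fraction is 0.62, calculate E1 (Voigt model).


E1 = Ef*Vf + Em*(1-Vf) = 347*0.62 + 9*0.38 = 218.56 GPa

218.56 GPa


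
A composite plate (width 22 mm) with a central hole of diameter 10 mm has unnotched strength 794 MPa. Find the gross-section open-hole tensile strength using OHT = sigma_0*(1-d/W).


OHT = sigma_0*(1-d/W) = 794*(1-10/22) = 433.1 MPa

433.1 MPa


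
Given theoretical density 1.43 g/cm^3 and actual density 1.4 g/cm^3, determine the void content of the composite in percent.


Void% = (rho_theo - rho_actual)/rho_theo * 100 = (1.43 - 1.4)/1.43 * 100 = 2.1%

2.1%


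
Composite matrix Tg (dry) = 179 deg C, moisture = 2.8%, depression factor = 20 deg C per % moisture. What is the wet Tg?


Tg_wet = Tg_dry - k*moisture = 179 - 20*2.8 = 123.0 deg C

123.0 deg C


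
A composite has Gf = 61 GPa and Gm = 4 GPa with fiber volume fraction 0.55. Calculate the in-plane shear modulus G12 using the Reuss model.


1/G12 = Vf/Gf + (1-Vf)/Gm = 0.55/61 + 0.45/4
G12 = 8.23 GPa

8.23 GPa


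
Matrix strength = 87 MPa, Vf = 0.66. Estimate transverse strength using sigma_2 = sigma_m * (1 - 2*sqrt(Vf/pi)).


factor = 1 - 2*sqrt(0.66/pi) = 0.0833
sigma_2 = 87 * 0.0833 = 7.25 MPa

7.25 MPa


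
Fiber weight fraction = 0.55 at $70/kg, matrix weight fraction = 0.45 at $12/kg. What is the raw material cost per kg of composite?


Cost = cost_f*Wf + cost_m*Wm = 70*0.55 + 12*0.45 = $43.9/kg

$43.9/kg


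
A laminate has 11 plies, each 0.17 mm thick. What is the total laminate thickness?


h = n * t_ply = 11 * 0.17 = 1.87 mm

1.87 mm


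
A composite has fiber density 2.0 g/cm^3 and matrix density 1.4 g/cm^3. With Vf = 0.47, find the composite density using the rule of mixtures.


rho_c = rho_f*Vf + rho_m*(1-Vf) = 2.0*0.47 + 1.4*0.53 = 1.682 g/cm^3

1.682 g/cm^3


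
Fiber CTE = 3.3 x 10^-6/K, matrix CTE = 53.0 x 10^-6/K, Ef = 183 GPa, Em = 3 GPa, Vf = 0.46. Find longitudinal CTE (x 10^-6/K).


E1 = Ef*Vf + Em*(1-Vf) = 85.8
alpha_1 = (alpha_f*Ef*Vf + alpha_m*Em*(1-Vf))/E1 = 4.24 x 10^-6/K

4.24 x 10^-6/K


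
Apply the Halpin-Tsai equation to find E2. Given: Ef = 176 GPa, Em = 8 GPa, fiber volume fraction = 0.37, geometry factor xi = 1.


eta = (Ef/Em - 1)/(Ef/Em + xi) = (22.0 - 1)/(22.0 + 1) = 0.913
E2 = Em*(1+xi*eta*Vf)/(1-eta*Vf) = 16.16 GPa

16.16 GPa


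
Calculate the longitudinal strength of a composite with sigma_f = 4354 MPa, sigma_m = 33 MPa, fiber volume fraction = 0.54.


sigma_1 = sigma_f*Vf + sigma_m*(1-Vf) = 4354*0.54 + 33*0.46 = 2366.3 MPa

2366.3 MPa


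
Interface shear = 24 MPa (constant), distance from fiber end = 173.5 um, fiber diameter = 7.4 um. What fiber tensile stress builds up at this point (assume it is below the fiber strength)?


Force balance: sigma_f * (pi*d^2/4) = tau * (pi*d) * x  ->  sigma_f = 4 * tau * x / d
sigma_f = 4 * 24 * 173.5 / 7.4 = 2250.8 MPa

2250.8 MPa


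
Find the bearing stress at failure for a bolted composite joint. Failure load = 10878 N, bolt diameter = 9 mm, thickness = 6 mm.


sigma_br = F/(d*h) = 10878/(9*6) = 201.4 MPa

201.4 MPa


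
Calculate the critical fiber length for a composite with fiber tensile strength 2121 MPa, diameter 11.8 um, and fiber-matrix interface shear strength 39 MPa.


Lc = sigma_f * d / (2 * tau_i) = 2121 * 11.8 / (2 * 39) = 320.9 um

320.9 um


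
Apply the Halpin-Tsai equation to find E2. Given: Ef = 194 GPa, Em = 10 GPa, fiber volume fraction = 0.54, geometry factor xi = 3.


eta = (Ef/Em - 1)/(Ef/Em + xi) = (19.4 - 1)/(19.4 + 3) = 0.8214
E2 = Em*(1+xi*eta*Vf)/(1-eta*Vf) = 41.89 GPa

41.89 GPa


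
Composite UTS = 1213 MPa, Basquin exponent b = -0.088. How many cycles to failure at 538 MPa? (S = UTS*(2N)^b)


N = 0.5 * (S/UTS)^(1/b) = 0.5 * (538/1213)^(1/-0.088) = 5143.1119 cycles

5143.1119 cycles


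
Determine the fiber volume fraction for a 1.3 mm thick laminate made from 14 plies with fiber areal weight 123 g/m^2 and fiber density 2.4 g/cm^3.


Vf = n * FAW / (rho_f * h * 1000) = 14 * 123 / (2.4 * 1.3 * 1000) = 0.5519

0.5519


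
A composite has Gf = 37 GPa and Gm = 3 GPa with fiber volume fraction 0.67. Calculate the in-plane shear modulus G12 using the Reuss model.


1/G12 = Vf/Gf + (1-Vf)/Gm = 0.67/37 + 0.33/3
G12 = 7.81 GPa

7.81 GPa


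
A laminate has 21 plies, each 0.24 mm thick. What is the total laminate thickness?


h = n * t_ply = 21 * 0.24 = 5.04 mm

5.04 mm


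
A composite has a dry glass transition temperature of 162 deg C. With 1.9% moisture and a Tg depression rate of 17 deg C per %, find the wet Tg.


Tg_wet = Tg_dry - k*moisture = 162 - 17*1.9 = 129.7 deg C

129.7 deg C


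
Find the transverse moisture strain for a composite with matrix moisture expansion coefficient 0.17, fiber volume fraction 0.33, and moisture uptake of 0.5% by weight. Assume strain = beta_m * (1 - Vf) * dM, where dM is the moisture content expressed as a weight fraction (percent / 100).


dM = 0.5/100 = 0.005
strain = beta_m * (1-Vf) * dM = 0.17 * 0.67 * 0.005 = 0.0005695

0.0005695


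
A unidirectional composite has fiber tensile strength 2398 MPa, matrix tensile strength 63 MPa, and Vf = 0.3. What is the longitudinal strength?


sigma_1 = sigma_f*Vf + sigma_m*(1-Vf) = 2398*0.3 + 63*0.7 = 763.5 MPa

763.5 MPa


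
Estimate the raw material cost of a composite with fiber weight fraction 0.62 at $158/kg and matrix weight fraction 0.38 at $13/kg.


Cost = cost_f*Wf + cost_m*Wm = 158*0.62 + 13*0.38 = $102.9/kg

$102.9/kg


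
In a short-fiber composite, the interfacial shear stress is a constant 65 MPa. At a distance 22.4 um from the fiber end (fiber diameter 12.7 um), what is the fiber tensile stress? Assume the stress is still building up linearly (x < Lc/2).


Force balance: sigma_f * (pi*d^2/4) = tau * (pi*d) * x  ->  sigma_f = 4 * tau * x / d
sigma_f = 4 * 65 * 22.4 / 12.7 = 458.6 MPa

458.6 MPa


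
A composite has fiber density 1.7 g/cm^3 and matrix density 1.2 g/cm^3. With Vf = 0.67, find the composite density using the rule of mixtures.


rho_c = rho_f*Vf + rho_m*(1-Vf) = 1.7*0.67 + 1.2*0.33 = 1.535 g/cm^3

1.535 g/cm^3


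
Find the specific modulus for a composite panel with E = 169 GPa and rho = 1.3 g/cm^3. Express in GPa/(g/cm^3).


Specific stiffness = E/rho = 169/1.3 = 130.0 GPa/(g/cm^3)

130.0 GPa/(g/cm^3)


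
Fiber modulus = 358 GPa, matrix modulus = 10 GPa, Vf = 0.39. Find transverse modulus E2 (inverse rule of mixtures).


1/E2 = Vf/Ef + (1-Vf)/Em = 0.39/358 + 0.61/10
E2 = 16.11 GPa

16.11 GPa


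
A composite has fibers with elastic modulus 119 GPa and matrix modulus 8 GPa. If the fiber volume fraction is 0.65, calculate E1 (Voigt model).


E1 = Ef*Vf + Em*(1-Vf) = 119*0.65 + 8*0.35 = 80.15 GPa

80.15 GPa


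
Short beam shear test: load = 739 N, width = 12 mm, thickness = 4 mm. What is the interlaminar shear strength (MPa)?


ILSS = 3F/(4bh) = 3*739/(4*12*4) = 11.55 MPa

11.55 MPa


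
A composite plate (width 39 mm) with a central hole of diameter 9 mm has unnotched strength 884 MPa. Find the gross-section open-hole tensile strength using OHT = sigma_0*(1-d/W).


OHT = sigma_0*(1-d/W) = 884*(1-9/39) = 680.0 MPa

680.0 MPa


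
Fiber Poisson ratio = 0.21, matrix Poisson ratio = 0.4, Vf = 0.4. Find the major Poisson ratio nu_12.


nu_12 = nu_f*Vf + nu_m*(1-Vf) = 0.21*0.4 + 0.4*0.6 = 0.324

0.324


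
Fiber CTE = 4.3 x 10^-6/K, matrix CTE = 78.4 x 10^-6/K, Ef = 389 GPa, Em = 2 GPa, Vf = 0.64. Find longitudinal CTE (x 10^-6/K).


E1 = Ef*Vf + Em*(1-Vf) = 249.68
alpha_1 = (alpha_f*Ef*Vf + alpha_m*Em*(1-Vf))/E1 = 4.51 x 10^-6/K

4.51 x 10^-6/K


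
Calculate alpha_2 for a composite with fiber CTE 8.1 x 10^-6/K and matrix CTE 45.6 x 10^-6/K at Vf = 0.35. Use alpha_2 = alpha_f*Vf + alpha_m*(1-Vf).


alpha_2 = alpha_f*Vf + alpha_m*(1-Vf) = 8.1*0.35 + 45.6*0.65 = 32.5 x 10^-6/K

32.5 x 10^-6/K


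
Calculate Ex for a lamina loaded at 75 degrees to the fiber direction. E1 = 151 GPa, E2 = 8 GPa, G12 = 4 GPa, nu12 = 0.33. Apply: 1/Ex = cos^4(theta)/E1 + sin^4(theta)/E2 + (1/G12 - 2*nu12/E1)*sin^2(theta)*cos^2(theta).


cos^4(75) = 0.004487, sin^4(75) = 0.870513, sin^2(75)*cos^2(75) = 0.0625
1/G12 - 2*nu12/E1 = 1/4 - 2*0.33/151 = 0.245629 GPa^-1
1/Ex = 0.004487/151 + 0.870513/8 + 0.245629*0.0625 = 0.1241956 GPa^-1
Ex = 8.05 GPa

8.05 GPa


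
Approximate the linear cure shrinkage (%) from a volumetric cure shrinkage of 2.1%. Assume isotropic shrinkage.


Linear shrinkage ≈ vol_shrink/3 = 2.1/3 = 0.7%

0.7%


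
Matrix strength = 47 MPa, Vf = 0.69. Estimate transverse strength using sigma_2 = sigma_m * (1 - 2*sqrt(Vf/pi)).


factor = 1 - 2*sqrt(0.69/pi) = 0.0627
sigma_2 = 47 * 0.0627 = 2.95 MPa

2.95 MPa


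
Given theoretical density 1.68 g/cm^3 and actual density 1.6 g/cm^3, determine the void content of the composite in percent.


Void% = (rho_theo - rho_actual)/rho_theo * 100 = (1.68 - 1.6)/1.68 * 100 = 4.76%

4.76%


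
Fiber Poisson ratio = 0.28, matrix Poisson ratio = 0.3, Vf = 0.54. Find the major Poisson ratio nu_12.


nu_12 = nu_f*Vf + nu_m*(1-Vf) = 0.28*0.54 + 0.3*0.46 = 0.2892

0.2892


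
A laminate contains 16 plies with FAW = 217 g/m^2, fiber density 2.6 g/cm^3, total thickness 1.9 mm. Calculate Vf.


Vf = n * FAW / (rho_f * h * 1000) = 16 * 217 / (2.6 * 1.9 * 1000) = 0.7028

0.7028


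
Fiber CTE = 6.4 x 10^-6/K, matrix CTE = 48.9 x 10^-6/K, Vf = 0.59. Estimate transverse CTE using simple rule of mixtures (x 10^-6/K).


alpha_2 = alpha_f*Vf + alpha_m*(1-Vf) = 6.4*0.59 + 48.9*0.41 = 23.8 x 10^-6/K

23.8 x 10^-6/K


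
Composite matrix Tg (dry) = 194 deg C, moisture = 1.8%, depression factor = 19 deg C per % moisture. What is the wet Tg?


Tg_wet = Tg_dry - k*moisture = 194 - 19*1.8 = 159.8 deg C

159.8 deg C


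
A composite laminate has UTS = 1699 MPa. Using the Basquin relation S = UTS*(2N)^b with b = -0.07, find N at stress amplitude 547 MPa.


N = 0.5 * (S/UTS)^(1/b) = 0.5 * (547/1699)^(1/-0.07) = 5.3763e+06 cycles

5.3763e+06 cycles


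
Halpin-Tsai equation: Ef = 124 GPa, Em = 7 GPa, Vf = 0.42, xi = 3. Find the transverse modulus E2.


eta = (Ef/Em - 1)/(Ef/Em + xi) = (17.7143 - 1)/(17.7143 + 3) = 0.8069
E2 = Em*(1+xi*eta*Vf)/(1-eta*Vf) = 21.35 GPa

21.35 GPa


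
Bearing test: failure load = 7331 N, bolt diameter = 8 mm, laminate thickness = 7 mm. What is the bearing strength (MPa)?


sigma_br = F/(d*h) = 7331/(8*7) = 130.9 MPa

130.9 MPa


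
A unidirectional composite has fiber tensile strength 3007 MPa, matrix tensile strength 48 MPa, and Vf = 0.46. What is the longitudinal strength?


sigma_1 = sigma_f*Vf + sigma_m*(1-Vf) = 3007*0.46 + 48*0.54 = 1409.1 MPa

1409.1 MPa


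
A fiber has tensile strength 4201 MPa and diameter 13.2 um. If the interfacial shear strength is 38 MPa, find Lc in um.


Lc = sigma_f * d / (2 * tau_i) = 4201 * 13.2 / (2 * 38) = 729.6 um

729.6 um


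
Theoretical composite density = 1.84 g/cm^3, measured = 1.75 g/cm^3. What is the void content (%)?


Void% = (rho_theo - rho_actual)/rho_theo * 100 = (1.84 - 1.75)/1.84 * 100 = 4.89%

4.89%


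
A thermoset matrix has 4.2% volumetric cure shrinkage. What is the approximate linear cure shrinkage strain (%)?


Linear shrinkage ≈ vol_shrink/3 = 4.2/3 = 1.4%

1.4%


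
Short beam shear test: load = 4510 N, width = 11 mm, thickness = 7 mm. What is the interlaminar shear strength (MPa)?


ILSS = 3F/(4bh) = 3*4510/(4*11*7) = 43.93 MPa

43.93 MPa


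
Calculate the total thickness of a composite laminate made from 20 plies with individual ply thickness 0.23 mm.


h = n * t_ply = 20 * 0.23 = 4.6 mm

4.6 mm


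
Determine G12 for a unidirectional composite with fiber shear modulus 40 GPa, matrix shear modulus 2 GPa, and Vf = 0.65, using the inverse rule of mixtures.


1/G12 = Vf/Gf + (1-Vf)/Gm = 0.65/40 + 0.35/2
G12 = 5.23 GPa

5.23 GPa


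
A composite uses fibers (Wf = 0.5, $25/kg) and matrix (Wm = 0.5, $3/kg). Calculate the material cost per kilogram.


Cost = cost_f*Wf + cost_m*Wm = 25*0.5 + 3*0.5 = $14.0/kg

$14.0/kg


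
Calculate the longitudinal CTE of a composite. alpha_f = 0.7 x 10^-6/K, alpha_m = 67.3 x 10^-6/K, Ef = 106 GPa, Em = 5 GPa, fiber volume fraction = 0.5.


E1 = Ef*Vf + Em*(1-Vf) = 55.5
alpha_1 = (alpha_f*Ef*Vf + alpha_m*Em*(1-Vf))/E1 = 3.7 x 10^-6/K

3.7 x 10^-6/K


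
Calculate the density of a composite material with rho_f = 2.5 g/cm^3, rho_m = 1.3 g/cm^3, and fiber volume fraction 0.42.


rho_c = rho_f*Vf + rho_m*(1-Vf) = 2.5*0.42 + 1.3*0.58 = 1.804 g/cm^3

1.804 g/cm^3


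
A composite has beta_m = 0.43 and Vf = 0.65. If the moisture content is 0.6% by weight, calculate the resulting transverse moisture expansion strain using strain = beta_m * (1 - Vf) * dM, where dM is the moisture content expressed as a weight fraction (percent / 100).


dM = 0.6/100 = 0.006
strain = beta_m * (1-Vf) * dM = 0.43 * 0.35 * 0.006 = 0.000903

0.000903


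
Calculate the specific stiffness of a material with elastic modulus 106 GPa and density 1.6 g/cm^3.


Specific stiffness = E/rho = 106/1.6 = 66.3 GPa/(g/cm^3)

66.3 GPa/(g/cm^3)


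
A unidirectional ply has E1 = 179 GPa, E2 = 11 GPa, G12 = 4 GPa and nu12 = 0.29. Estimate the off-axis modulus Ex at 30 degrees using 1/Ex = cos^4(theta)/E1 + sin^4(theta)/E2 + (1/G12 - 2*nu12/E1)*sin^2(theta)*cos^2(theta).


cos^4(30) = 0.5625, sin^4(30) = 0.0625, sin^2(30)*cos^2(30) = 0.1875
1/G12 - 2*nu12/E1 = 1/4 - 2*0.29/179 = 0.24676 GPa^-1
1/Ex = 0.5625/179 + 0.0625/11 + 0.24676*0.1875 = 0.0550917 GPa^-1
Ex = 18.15 GPa

18.15 GPa


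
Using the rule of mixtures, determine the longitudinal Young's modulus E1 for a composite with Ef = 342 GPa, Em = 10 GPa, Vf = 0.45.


E1 = Ef*Vf + Em*(1-Vf) = 342*0.45 + 10*0.55 = 159.4 GPa

159.4 GPa


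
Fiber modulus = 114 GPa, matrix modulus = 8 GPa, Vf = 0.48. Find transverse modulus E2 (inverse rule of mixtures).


1/E2 = Vf/Ef + (1-Vf)/Em = 0.48/114 + 0.52/8
E2 = 14.45 GPa

14.45 GPa


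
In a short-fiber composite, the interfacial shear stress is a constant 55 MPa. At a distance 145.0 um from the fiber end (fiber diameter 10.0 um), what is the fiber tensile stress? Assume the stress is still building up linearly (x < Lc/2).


Force balance: sigma_f * (pi*d^2/4) = tau * (pi*d) * x  ->  sigma_f = 4 * tau * x / d
sigma_f = 4 * 55 * 145.0 / 10.0 = 3190.0 MPa

3190.0 MPa


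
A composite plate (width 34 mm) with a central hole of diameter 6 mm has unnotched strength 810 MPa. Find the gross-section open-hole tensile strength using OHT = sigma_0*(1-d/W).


OHT = sigma_0*(1-d/W) = 810*(1-6/34) = 667.1 MPa

667.1 MPa


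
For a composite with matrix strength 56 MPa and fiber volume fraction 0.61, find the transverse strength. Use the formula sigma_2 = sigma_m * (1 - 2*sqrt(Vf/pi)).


factor = 1 - 2*sqrt(0.61/pi) = 0.1187
sigma_2 = 56 * 0.1187 = 6.65 MPa

6.65 MPa


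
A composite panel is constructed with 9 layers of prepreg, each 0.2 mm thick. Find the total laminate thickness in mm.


h = n * t_ply = 9 * 0.2 = 1.8 mm

1.8 mm


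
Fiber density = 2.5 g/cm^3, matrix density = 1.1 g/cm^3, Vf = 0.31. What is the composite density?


rho_c = rho_f*Vf + rho_m*(1-Vf) = 2.5*0.31 + 1.1*0.69 = 1.534 g/cm^3

1.534 g/cm^3


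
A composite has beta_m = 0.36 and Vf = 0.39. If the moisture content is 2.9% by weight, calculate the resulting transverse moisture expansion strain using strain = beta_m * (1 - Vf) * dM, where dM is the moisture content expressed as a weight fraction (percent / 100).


dM = 2.9/100 = 0.029
strain = beta_m * (1-Vf) * dM = 0.36 * 0.61 * 0.029 = 0.0063684

0.0063684
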